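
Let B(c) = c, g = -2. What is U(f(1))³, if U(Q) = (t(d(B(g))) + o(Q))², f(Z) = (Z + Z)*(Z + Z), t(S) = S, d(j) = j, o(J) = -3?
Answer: 15625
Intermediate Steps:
f(Z) = 4*Z² (f(Z) = (2*Z)*(2*Z) = 4*Z²)
U(Q) = 25 (U(Q) = (-2 - 3)² = (-5)² = 25)
U(f(1))³ = 25³ = 15625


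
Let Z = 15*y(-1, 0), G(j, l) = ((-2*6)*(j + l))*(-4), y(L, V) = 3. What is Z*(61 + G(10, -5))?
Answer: 13545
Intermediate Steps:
G(j, l) = 48*j + 48*l (G(j, l) = -12*(j + l)*(-4) = (-12*j - 12*l)*(-4) = 48*j + 48*l)
Z = 45 (Z = 15*3 = 45)
Z*(61 + G(10, -5)) = 45*(61 + (48*10 + 48*(-5))) = 45*(61 + (480 - 240)) = 45*(61 + 240) = 45*301 = 13545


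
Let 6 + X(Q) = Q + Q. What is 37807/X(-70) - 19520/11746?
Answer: -223465471/857458 ≈ -260.61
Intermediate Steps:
X(Q) = -6 + 2*Q (X(Q) = -6 + (Q + Q) = -6 + 2*Q)
37807/X(-70) - 19520/11746 = 37807/(-6 + 2*(-70)) - 19520/11746 = 37807/(-6 - 140) - 19520*1/11746 = 37807/(-146) - 9760/5873 = 37807*(-1/146) - 9760/5873 = -37807/146 - 9760/5873 = -223465471/857458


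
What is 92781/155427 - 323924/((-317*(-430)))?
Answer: -6283259573/3531042395 ≈ -1.7794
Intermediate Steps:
92781/155427 - 323924/((-317*(-430))) = 92781*(1/155427) - 323924/136310 = 30927/51809 - 323924*1/136310 = 30927/51809 - 161962/68155 = -6283259573/3531042395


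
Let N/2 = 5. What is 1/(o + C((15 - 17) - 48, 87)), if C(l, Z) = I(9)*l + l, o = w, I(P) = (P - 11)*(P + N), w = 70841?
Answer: 1/72691 ≈ 1.3757e-5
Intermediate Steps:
N = 10 (N = 2*5 = 10)
I(P) = (-11 + P)*(10 + P) (I(P) = (P - 11)*(P + 10) = (-11 + P)*(10 + P))
o = 70841
C(l, Z) = -37*l (C(l, Z) = (-110 + 9**2 - 1*9)*l + l = (-110 + 81 - 9)*l + l = -38*l + l = -37*l)
1/(o + C((15 - 17) - 48, 87)) = 1/(70841 - 37*((15 - 17) - 48)) = 1/(70841 - 37*(-2 - 48)) = 1/(70841 - 37*(-50)) = 1/(70841 + 1850) = 1/72691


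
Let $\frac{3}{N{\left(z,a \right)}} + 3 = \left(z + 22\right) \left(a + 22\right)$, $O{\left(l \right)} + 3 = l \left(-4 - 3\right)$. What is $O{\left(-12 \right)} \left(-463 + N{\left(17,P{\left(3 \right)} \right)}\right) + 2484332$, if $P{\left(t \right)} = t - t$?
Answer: $\frac{232448782}{95} \approx 2.4468 \cdot 10^{6}$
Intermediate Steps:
$P{\left(t \right)} = 0$
$O{\left(l \right)} = -3 - 7 l$ ($O{\left(l \right)} = -3 + l \left(-4 - 3\right) = -3 + l \left(-7\right) = -3 - 7 l$)
$N{\left(z,a \right)} = \frac{3}{-3 + \left(22 + a\right) \left(22 + z\right)}$ ($N{\left(z,a \right)} = \frac{3}{-3 + \left(z + 22\right) \left(a + 22\right)} = \frac{3}{-3 + \left(22 + z\right) \left(22 + a\right)} = \frac{3}{-3 + \left(22 + a\right) \left(22 + z\right)}$)
$O{\left(-12 \right)} \left(-463 + N{\left(17,P{\left(3 \right)} \right)}\right) + 2484332 = \left(-3 - -84\right) \left(-463 + \frac{3}{481 + 22 \cdot 0 + 22 \cdot 17 + 0 \cdot 17}\right) + 2484332 = \left(-3 + 84\right) \left(-463 + \frac{3}{481 + 0 + 374 + 0}\right) + 2484332 = 81 \left(-463 + \frac{3}{855}\right) + 2484332 = 81 \left(-463 + 3 \cdot \frac{1}{855}\right) + 2484332 = 81 \left(-463 + \frac{1}{285}\right) + 2484332 = 81 \left(- \frac{131954}{285}\right) + 2484332 = - \frac{3562758}{95} + 2484332 = \frac{232448782}{95}$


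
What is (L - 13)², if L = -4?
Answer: 289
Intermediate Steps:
(L - 13)² = (-4 - 13)² = (-17)² = 289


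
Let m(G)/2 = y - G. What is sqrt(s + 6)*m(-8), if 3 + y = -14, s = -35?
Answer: -18*I*sqrt(29) ≈ -96.933*I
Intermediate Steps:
y = -17 (y = -3 - 14 = -17)
m(G) = -34 - 2*G (m(G) = 2*(-17 - G) = -34 - 2*G)
sqrt(s + 6)*m(-8) = sqrt(-35 + 6)*(-34 - 2*(-8)) = sqrt(-29)*(-34 + 16) = (I*sqrt(29))*(-18) = -18*I*sqrt(29)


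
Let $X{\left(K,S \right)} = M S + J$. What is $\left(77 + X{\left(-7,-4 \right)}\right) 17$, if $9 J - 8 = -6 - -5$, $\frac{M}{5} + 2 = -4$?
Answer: $\frac{30260}{9} \approx 3362.2$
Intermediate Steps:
$M = -30$ ($M = -10 + 5 \left(-4\right) = -10 - 20 = -30$)
$J = \frac{7}{9}$ ($J = \frac{8}{9} + \frac{-6 - -5}{9} = \frac{8}{9} + \frac{-6 + 5}{9} = \frac{8}{9} + \frac{1}{9} \left(-1\right) = \frac{8}{9} - \frac{1}{9} = \frac{7}{9} \approx 0.77778$)
$X{\left(K,S \right)} = \frac{7}{9} - 30 S$ ($X{\left(K,S \right)} = - 30 S + \frac{7}{9} = \frac{7}{9} - 30 S$)
$\left(77 + X{\left(-7,-4 \right)}\right) 17 = \left(77 + \left(\frac{7}{9} - -120\right)\right) 17 = \left(77 + \left(\frac{7}{9} + 120\right)\right) 17 = \left(77 + \frac{1087}{9}\right) 17 = \frac{1780}{9} \cdot 17 = \frac{30260}{9}$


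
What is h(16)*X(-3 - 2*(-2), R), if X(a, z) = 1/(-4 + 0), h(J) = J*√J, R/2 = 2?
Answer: -16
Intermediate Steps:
R = 4 (R = 2*2 = 4)
h(J) = J^(3/2)
X(a, z) = -¼ (X(a, z) = 1/(-4) = -¼)
h(16)*X(-3 - 2*(-2), R) = 16^(3/2)*(-¼) = 64*(-¼) = -16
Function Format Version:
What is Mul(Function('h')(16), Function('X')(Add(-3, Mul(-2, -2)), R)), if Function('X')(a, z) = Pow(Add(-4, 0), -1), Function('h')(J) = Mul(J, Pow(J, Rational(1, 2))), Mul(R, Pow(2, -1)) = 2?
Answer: -16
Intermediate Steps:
R = 4 (R = Mul(2, 2) = 4)
Function('h')(J) = Pow(J, Rational(3, 2))
Function('X')(a, z) = Rational(-1, 4) (Function('X')(a, z) = Pow(-4, -1) = Rational(-1, 4))
Mul(Function('h')(16), Function('X')(Add(-3, Mul(-2, -2)), R)) = Mul(Pow(16, Rational(3, 2)), Rational(-1, 4)) = Mul(64, Rational(-1, 4)) = -16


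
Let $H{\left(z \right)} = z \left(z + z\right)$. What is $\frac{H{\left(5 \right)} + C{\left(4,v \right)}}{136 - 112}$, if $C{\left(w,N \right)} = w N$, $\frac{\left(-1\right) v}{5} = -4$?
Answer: $\frac{65}{12} \approx 5.4167$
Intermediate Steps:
$v = 20$ ($v = \left(-5\right) \left(-4\right) = 20$)
$H{\left(z \right)} = 2 z^{2}$ ($H{\left(z \right)} = z 2 z = 2 z^{2}$)
$C{\left(w,N \right)} = N w$
$\frac{H{\left(5 \right)} + C{\left(4,v \right)}}{136 - 112} = \frac{2 \cdot 5^{2} + 20 \cdot 4}{136 - 112} = \frac{2 \cdot 25 + 80}{24} = \frac{50 + 80}{24} = \frac{1}{24} \cdot 130 = \frac{65}{12}$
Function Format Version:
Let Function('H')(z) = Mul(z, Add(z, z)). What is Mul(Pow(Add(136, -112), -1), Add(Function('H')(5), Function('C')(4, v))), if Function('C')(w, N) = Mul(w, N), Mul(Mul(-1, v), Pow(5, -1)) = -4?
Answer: Rational(65, 12) ≈ 5.4167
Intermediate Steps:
v = 20 (v = Mul(-5, -4) = 20)
Function('H')(z) = Mul(2, Pow(z, 2)) (Function('H')(z) = Mul(z, Mul(2, z)) = Mul(2, Pow(z, 2)))
Function('C')(w, N) = Mul(N, w)
Mul(Pow(Add(136, -112), -1), Add(Function('H')(5), Function('C')(4, v))) = Mul(Pow(Add(136, -112), -1), Add(Mul(2, Pow(5, 2)), Mul(20, 4))) = Mul(Pow(24, -1), Add(Mul(2, 25), 80)) = Mul(Rational(1, 24), Add(50, 80)) = Mul(Rational(1, 24), 130) = Rational(65, 12)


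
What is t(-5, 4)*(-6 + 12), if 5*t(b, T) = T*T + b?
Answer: 66/5 ≈ 13.200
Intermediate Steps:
t(b, T) = b/5 + T²/5 (t(b, T) = (T*T + b)/5 = (T² + b)/5 = (b + T²)/5 = b/5 + T²/5)
t(-5, 4)*(-6 + 12) = ((⅕)*(-5) + (⅕)*4²)*(-6 + 12) = (-1 + (⅕)*16)*6 = (-1 + 16/5)*6 = (11/5)*6 = 66/5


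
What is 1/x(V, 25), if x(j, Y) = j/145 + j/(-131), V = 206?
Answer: -18995/2884 ≈ -6.5863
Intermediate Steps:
x(j, Y) = -14*j/18995 (x(j, Y) = j*(1/145) + j*(-1/131) = j/145 - j/131 = -14*j/18995)
1/x(V, 25) = 1/(-14/18995*206) = 1/(-2884/18995) = -18995/2884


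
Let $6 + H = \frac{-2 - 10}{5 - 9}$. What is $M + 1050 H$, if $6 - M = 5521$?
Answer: $-8665$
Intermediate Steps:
$H = -3$ ($H = -6 + \frac{-2 - 10}{5 - 9} = -6 - \frac{12}{-4} = -6 - -3 = -6 + 3 = -3$)
$M = -5515$ ($M = 6 - 5521 = -5515$)
$M + 1050 H = -5515 + 1050 \left(-3\right) = -5515 - 3150 = -8665$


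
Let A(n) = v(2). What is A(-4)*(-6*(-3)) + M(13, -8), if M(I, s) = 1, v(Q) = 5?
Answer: 91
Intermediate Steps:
A(n) = 5
A(-4)*(-6*(-3)) + M(13, -8) = 5*(-6*(-3)) + 1 = 5*18 + 1 = 90 + 1 = 91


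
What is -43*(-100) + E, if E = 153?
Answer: 4453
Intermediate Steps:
-43*(-100) + E = -43*(-100) + 153 = 4300 + 153 = 4453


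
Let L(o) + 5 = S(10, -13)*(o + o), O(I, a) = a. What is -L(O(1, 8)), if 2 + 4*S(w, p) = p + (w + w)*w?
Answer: -735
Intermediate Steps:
S(w, p) = -½ + w²/2 + p/4 (S(w, p) = -½ + (p + (w + w)*w)/4 = -½ + (p + (2*w)*w)/4 = -½ + (p + 2*w²)/4 = -½ + (w²/2 + p/4) = -½ + w²/2 + p/4)
L(o) = -5 + 185*o/2 (L(o) = -5 + (-½ + (½)*10² + (¼)*(-13))*(o + o) = -5 + (-½ + (½)*100 - 13/4)*(2*o) = -5 + (-½ + 50 - 13/4)*(2*o) = -5 + 185*(2*o)/4 = -5 + 185*o/2)
-L(O(1, 8)) = -(-5 + (185/2)*8) = -(-5 + 740) = -1*735 = -735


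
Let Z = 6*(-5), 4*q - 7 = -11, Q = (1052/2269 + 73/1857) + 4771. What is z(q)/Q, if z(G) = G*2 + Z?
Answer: -16854132/2513110643 ≈ -0.0067065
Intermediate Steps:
Q = 20104885144/4213533 (Q = (1052*(1/2269) + 73*(1/1857)) + 4771 = (1052/2269 + 73/1857) + 4771 = 2119201/4213533 + 4771 = 20104885144/4213533 ≈ 4771.5)
q = -1 (q = 7/4 + (1/4)*(-11) = 7/4 - 11/4 = -1)
Z = -30
z(G) = -30 + 2*G (z(G) = G*2 - 30 = 2*G - 30 = -30 + 2*G)
z(q)/Q = (-30 + 2*(-1))/(20104885144/4213533) = (-30 - 2)*(4213533/20104885144) = -32*4213533/20104885144 = -16854132/2513110643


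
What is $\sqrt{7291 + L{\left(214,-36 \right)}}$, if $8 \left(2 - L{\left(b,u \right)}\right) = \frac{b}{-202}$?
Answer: $\frac{\sqrt{1190355902}}{404} \approx 85.4$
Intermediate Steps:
$L{\left(b,u \right)} = 2 + \frac{b}{1616}$ ($L{\left(b,u \right)} = 2 - \frac{b \frac{1}{-202}}{8} = 2 - \frac{b \left(- \frac{1}{202}\right)}{8} = 2 - \frac{\left(- \frac{1}{202}\right) b}{8} = 2 + \frac{b}{1616}$)
$\sqrt{7291 + L{\left(214,-36 \right)}} = \sqrt{7291 + \left(2 + \frac{1}{1616} \cdot 214\right)} = \sqrt{7291 + \left(2 + \frac{107}{808}\right)} = \sqrt{7291 + \frac{1723}{808}} = \sqrt{\frac{5892851}{808}} = \frac{\sqrt{1190355902}}{404}$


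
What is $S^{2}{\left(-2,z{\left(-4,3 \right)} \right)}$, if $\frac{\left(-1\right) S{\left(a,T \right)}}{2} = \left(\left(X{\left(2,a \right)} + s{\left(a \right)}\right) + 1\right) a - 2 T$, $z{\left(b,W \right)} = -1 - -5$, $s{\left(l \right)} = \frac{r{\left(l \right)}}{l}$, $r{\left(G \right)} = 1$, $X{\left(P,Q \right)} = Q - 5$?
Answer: $100$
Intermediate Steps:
$X{\left(P,Q \right)} = -5 + Q$
$s{\left(l \right)} = \frac{1}{l}$ ($s{\left(l \right)} = 1 \frac{1}{l} = \frac{1}{l}$)
$z{\left(b,W \right)} = 4$ ($z{\left(b,W \right)} = -1 + 5 = 4$)
$S{\left(a,T \right)} = 4 T - 2 a \left(-4 + a + \frac{1}{a}\right)$ ($S{\left(a,T \right)} = - 2 \left(\left(\left(\left(-5 + a\right) + \frac{1}{a}\right) + 1\right) a - 2 T\right) = - 2 \left(\left(\left(-5 + a + \frac{1}{a}\right) + 1\right) a - 2 T\right) = - 2 \left(\left(-4 + a + \frac{1}{a}\right) a - 2 T\right) = - 2 \left(a \left(-4 + a + \frac{1}{a}\right) - 2 T\right) = - 2 \left(- 2 T + a \left(-4 + a + \frac{1}{a}\right)\right) = 4 T - 2 a \left(-4 + a + \frac{1}{a}\right)$)
$S^{2}{\left(-2,z{\left(-4,3 \right)} \right)} = \left(-2 - -4 + 4 \cdot 4 - - 4 \left(-5 - 2\right)\right)^{2} = \left(-2 + 4 + 16 - \left(-4\right) \left(-7\right)\right)^{2} = \left(-2 + 4 + 16 - 28\right)^{2} = \left(-10\right)^{2} = 100$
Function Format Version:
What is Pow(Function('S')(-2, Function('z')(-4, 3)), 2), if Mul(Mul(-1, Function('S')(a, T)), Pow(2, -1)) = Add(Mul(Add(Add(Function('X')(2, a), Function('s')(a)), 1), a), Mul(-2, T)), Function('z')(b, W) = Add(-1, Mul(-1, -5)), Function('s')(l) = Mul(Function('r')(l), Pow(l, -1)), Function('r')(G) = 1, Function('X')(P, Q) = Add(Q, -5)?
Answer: 100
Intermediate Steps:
Function('X')(P, Q) = Add(-5, Q)
Function('s')(l) = Pow(l, -1) (Function('s')(l) = Mul(1, Pow(l, -1)) = Pow(l, -1))
Function('z')(b, W) = 4 (Function('z')(b, W) = Add(-1, 5) = 4)
Function('S')(a, T) = Add(Mul(4, T), Mul(-2, a, Add(-4, a, Pow(a, -1)))) (Function('S')(a, T) = Mul(-2, Add(Mul(Add(Add(Add(-5, a), Pow(a, -1)), 1), a), Mul(-2, T))) = Mul(-2, Add(Mul(Add(Add(-5, a, Pow(a, -1)), 1), a), Mul(-2, T))) = Mul(-2, Add(Mul(Add(-4, a, Pow(a, -1)), a), Mul(-2, T))) = Mul(-2, Add(Mul(a, Add(-4, a, Pow(a, -1))), Mul(-2, T))) = Mul(-2, Add(Mul(-2, T), Mul(a, Add(-4, a, Pow(a, -1))))) = Add(Mul(4, T), Mul(-2, a, Add(-4, a, Pow(a, -1)))))
Pow(Function('S')(-2, Function('z')(-4, 3)), 2) = Pow(Add(-2, Mul(-2, -2), Mul(4, 4), Mul(-2, -2, Add(-5, -2))), 2) = Pow(Add(-2, 4, 16, Mul(-2, -2, -7)), 2) = Pow(Add(-2, 4, 16, -28), 2) = Pow(-10, 2) = 100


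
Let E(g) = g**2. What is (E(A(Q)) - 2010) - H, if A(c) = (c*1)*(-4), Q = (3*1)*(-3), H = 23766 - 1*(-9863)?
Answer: -34343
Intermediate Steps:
H = 33629 (H = 23766 + 9863 = 33629)
Q = -9 (Q = 3*(-3) = -9)
A(c) = -4*c (A(c) = c*(-4) = -4*c)
(E(A(Q)) - 2010) - H = ((-4*(-9))**2 - 2010) - 1*33629 = (36**2 - 2010) - 33629 = (1296 - 2010) - 33629 = -714 - 33629 = -34343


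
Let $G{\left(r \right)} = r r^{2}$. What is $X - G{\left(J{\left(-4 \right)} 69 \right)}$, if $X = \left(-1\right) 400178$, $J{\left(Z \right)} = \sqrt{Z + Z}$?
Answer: $-400178 + 5256144 i \sqrt{2} \approx -4.0018 \cdot 10^{5} + 7.4333 \cdot 10^{6} i$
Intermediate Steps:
$J{\left(Z \right)} = \sqrt{2} \sqrt{Z}$ ($J{\left(Z \right)} = \sqrt{2 Z} = \sqrt{2} \sqrt{Z}$)
$X = -400178$
$G{\left(r \right)} = r^{3}$
$X - G{\left(J{\left(-4 \right)} 69 \right)} = -400178 - \left(\sqrt{2} \sqrt{-4} \cdot 69\right)^{3} = -400178 - \left(\sqrt{2} \cdot 2 i 69\right)^{3} = -400178 - \left(2 i \sqrt{2} \cdot 69\right)^{3} = -400178 - \left(138 i \sqrt{2}\right)^{3} = -400178 - - 5256144 i \sqrt{2} = -400178 + 5256144 i \sqrt{2}$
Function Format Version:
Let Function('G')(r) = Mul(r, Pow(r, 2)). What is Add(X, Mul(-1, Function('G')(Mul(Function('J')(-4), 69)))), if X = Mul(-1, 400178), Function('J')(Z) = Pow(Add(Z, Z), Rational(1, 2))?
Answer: Add(-400178, Mul(5256144, I, Pow(2, Rational(1, 2)))) ≈ Add(-4.0018e+5, Mul(7.4333e+6, I))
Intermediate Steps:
Function('J')(Z) = Mul(Pow(2, Rational(1, 2)), Pow(Z, Rational(1, 2))) (Function('J')(Z) = Pow(Mul(2, Z), Rational(1, 2)) = Mul(Pow(2, Rational(1, 2)), Pow(Z, Rational(1, 2))))
X = -400178
Function('G')(r) = Pow(r, 3)
Add(X, Mul(-1, Function('G')(Mul(Function('J')(-4), 69)))) = Add(-400178, Mul(-1, Pow(Mul(Mul(Pow(2, Rational(1, 2)), Pow(-4, Rational(1, 2))), 69), 3))) = Add(-400178, Mul(-1, Pow(Mul(Mul(Pow(2, Rational(1, 2)), Mul(2, I)), 69), 3))) = Add(-400178, Mul(-1, Pow(Mul(Mul(2, I, Pow(2, Rational(1, 2))), 69), 3))) = Add(-400178, Mul(-1, Pow(Mul(138, I, Pow(2, Rational(1, 2))), 3))) = Add(-400178, Mul(-1, Mul(-5256144, I, Pow(2, Rational(1, 2))))) = Add(-400178, Mul(5256144, I, Pow(2, Rational(1, 2))))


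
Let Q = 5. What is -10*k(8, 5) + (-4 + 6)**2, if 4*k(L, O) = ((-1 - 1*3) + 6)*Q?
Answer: -21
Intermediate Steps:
k(L, O) = 5/2 (k(L, O) = (((-1 - 1*3) + 6)*5)/4 = (((-1 - 3) + 6)*5)/4 = ((-4 + 6)*5)/4 = (2*5)/4 = (1/4)*10 = 5/2)
-10*k(8, 5) + (-4 + 6)**2 = -10*5/2 + (-4 + 6)**2 = -25 + 2**2 = -25 + 4 = -21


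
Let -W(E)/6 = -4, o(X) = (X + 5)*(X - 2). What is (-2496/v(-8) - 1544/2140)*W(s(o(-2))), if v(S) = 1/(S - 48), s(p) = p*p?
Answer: 1794714576/535 ≈ 3.3546e+6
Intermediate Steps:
o(X) = (-2 + X)*(5 + X) (o(X) = (5 + X)*(-2 + X) = (-2 + X)*(5 + X))
s(p) = p²
v(S) = 1/(-48 + S)
W(E) = 24 (W(E) = -6*(-4) = 24)
(-2496/v(-8) - 1544/2140)*W(s(o(-2))) = (-2496/(1/(-48 - 8)) - 1544/2140)*24 = (-2496/(1/(-56)) - 1544*1/2140)*24 = (-2496/(-1/56) - 386/535)*24 = (-2496*(-56) - 386/535)*24 = (139776 - 386/535)*24 = (74779774/535)*24 = 1794714576/535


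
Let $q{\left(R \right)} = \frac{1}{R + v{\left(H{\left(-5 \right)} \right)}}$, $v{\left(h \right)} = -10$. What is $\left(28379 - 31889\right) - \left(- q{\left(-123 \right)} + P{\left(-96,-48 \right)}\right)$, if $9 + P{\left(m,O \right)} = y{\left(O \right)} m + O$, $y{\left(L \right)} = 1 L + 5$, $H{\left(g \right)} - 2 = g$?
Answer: $- \frac{1008274}{133} \approx -7581.0$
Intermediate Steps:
$H{\left(g \right)} = 2 + g$
$y{\left(L \right)} = 5 + L$ ($y{\left(L \right)} = L + 5 = 5 + L$)
$q{\left(R \right)} = \frac{1}{-10 + R}$ ($q{\left(R \right)} = \frac{1}{R - 10} = \frac{1}{-10 + R}$)
$P{\left(m,O \right)} = -9 + O + m \left(5 + O\right)$ ($P{\left(m,O \right)} = -9 + \left(\left(5 + O\right) m + O\right) = -9 + \left(m \left(5 + O\right) + O\right) = -9 + \left(O + m \left(5 + O\right)\right) = -9 + O + m \left(5 + O\right)$)
$\left(28379 - 31889\right) - \left(- q{\left(-123 \right)} + P{\left(-96,-48 \right)}\right) = \left(28379 - 31889\right) - \left(-57 - \frac{1}{-10 - 123} - 96 \left(5 - 48\right)\right) = -3510 - \left(-57 + 4128 + \frac{1}{133}\right) = -3510 - \frac{541444}{133} = - \frac{1008274}{133}$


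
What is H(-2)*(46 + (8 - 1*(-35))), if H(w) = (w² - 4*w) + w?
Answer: 890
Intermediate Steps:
H(w) = w² - 3*w
H(-2)*(46 + (8 - 1*(-35))) = (-2*(-3 - 2))*(46 + (8 - 1*(-35))) = (-2*(-5))*(46 + (8 + 35)) = 10*(46 + 43) = 10*89 = 890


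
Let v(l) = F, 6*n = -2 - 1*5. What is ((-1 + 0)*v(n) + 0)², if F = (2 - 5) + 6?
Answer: 9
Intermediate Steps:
n = -7/6 (n = (-2 - 1*5)/6 = (-2 - 5)/6 = (⅙)*(-7) = -7/6 ≈ -1.1667)
F = 3 (F = -3 + 6 = 3)
v(l) = 3
((-1 + 0)*v(n) + 0)² = ((-1 + 0)*3 + 0)² = (-1*3 + 0)² = (-3 + 0)² = (-3)² = 9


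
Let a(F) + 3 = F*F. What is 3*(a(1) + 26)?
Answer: 72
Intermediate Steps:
a(F) = -3 + F² (a(F) = -3 + F*F = -3 + F²)
3*(a(1) + 26) = 3*((-3 + 1²) + 26) = 3*((-3 + 1) + 26) = 3*(-2 + 26) = 3*24 = 72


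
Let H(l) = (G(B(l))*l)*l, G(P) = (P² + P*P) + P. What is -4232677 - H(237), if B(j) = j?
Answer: -6327457852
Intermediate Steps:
G(P) = P + 2*P² (G(P) = (P² + P²) + P = 2*P² + P = P + 2*P²)
H(l) = l³*(1 + 2*l) (H(l) = ((l*(1 + 2*l))*l)*l = (l²*(1 + 2*l))*l = l³*(1 + 2*l))
-4232677 - H(237) = -4232677 - 237³*(1 + 2*237) = -4232677 - 13312053*(1 + 474) = -4232677 - 13312053*475 = -4232677 - 1*6323225175 = -4232677 - 6323225175 = -6327457852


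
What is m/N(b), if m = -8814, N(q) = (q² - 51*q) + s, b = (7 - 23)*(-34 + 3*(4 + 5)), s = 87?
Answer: -8814/6919 ≈ -1.2739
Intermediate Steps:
b = 112 (b = -16*(-34 + 3*9) = -16*(-34 + 27) = -16*(-7) = 112)
N(q) = 87 + q² - 51*q (N(q) = (q² - 51*q) + 87 = 87 + q² - 51*q)
m/N(b) = -8814/(87 + 112² - 51*112) = -8814/(87 + 12544 - 5712) = -8814/6919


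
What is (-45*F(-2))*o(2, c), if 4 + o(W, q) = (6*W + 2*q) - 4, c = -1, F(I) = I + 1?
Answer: 90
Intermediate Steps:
F(I) = 1 + I
o(W, q) = -8 + 2*q + 6*W (o(W, q) = -4 + ((6*W + 2*q) - 4) = -4 + ((2*q + 6*W) - 4) = -4 + (-4 + 2*q + 6*W) = -8 + 2*q + 6*W)
(-45*F(-2))*o(2, c) = (-45*(1 - 2))*(-8 + 2*(-1) + 6*2) = (-45*(-1))*(-8 - 2 + 12) = 45*2 = 90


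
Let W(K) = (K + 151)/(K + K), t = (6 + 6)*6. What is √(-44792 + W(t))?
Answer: 5*I*√257993/12 ≈ 211.64*I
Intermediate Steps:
t = 72 (t = 12*6 = 72)
W(K) = (151 + K)/(2*K) (W(K) = (151 + K)/((2*K)) = (151 + K)*(1/(2*K)) = (151 + K)/(2*K))
√(-44792 + W(t)) = √(-44792 + (½)*(151 + 72)/72) = √(-44792 + (½)*(1/72)*223) = √(-44792 + 223/144) = √(-6449825/144) = 5*I*√257993/12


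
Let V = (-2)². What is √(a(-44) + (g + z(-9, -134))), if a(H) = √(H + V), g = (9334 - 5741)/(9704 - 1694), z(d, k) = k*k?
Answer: √(128009726170 + 14257800*I*√10)/2670 ≈ 134.0 + 0.023599*I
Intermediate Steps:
z(d, k) = k²
g = 3593/8010 ≈ 0.44856
V = 4
a(H) = √(4 + H) (a(H) = √(H + 4) = √(4 + H))
√(a(-44) + (g + z(-9, -134))) = √(√(4 - 44) + (3593/8010 + (-134)²)) = √(√(-40) + (3593/8010 + 17956)) = √(2*I*√10 + 143831153/8010) = √(143831153/8010 + 2*I*√10)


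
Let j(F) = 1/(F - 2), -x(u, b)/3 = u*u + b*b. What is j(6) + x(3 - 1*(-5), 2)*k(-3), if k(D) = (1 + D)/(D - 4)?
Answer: -1625/28 ≈ -58.036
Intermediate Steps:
k(D) = (1 + D)/(-4 + D)
x(u, b) = -3*b**2 - 3*u**2 (x(u, b) = -3*(u*u + b*b) = -3*(u**2 + b**2) = -3*(b**2 + u**2) = -3*b**2 - 3*u**2)
j(F) = 1/(-2 + F)
j(6) + x(3 - 1*(-5), 2)*k(-3) = 1/(-2 + 6) + (-3*2**2 - 3*(3 - 1*(-5))**2)*((1 - 3)/(-4 - 3)) = 1/4 + (-3*4 - 3*(3 + 5)**2)*(-2/(-7)) = 1/4 + (-12 - 3*8**2)*(-1/7*(-2)) = 1/4 + (-12 - 3*64)*(2/7) = 1/4 + (-12 - 192)*(2/7) = 1/4 - 204*2/7 = 1/4 - 408/7 = -1625/28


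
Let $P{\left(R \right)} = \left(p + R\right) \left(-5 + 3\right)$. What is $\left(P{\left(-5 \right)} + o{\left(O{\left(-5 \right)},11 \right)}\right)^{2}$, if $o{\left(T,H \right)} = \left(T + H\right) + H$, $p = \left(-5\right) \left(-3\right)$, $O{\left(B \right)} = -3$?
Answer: $1$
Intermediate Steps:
$p = 15$
$P{\left(R \right)} = -30 - 2 R$ ($P{\left(R \right)} = \left(15 + R\right) \left(-5 + 3\right) = \left(15 + R\right) \left(-2\right) = -30 - 2 R$)
$o{\left(T,H \right)} = T + 2 H$ ($o{\left(T,H \right)} = \left(H + T\right) + H = T + 2 H$)
$\left(P{\left(-5 \right)} + o{\left(O{\left(-5 \right)},11 \right)}\right)^{2} = \left(\left(-30 - -10\right) + \left(-3 + 2 \cdot 11\right)\right)^{2} = \left(\left(-30 + 10\right) + \left(-3 + 22\right)\right)^{2} = \left(-20 + 19\right)^{2} = \left(-1\right)^{2} = 1$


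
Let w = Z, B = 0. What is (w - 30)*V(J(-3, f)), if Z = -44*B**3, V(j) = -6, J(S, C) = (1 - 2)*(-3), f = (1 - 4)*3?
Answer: 180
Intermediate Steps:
f = -9 (f = -3*3 = -9)
J(S, C) = 3 (J(S, C) = -1*(-3) = 3)
Z = 0 (Z = -44*0**3 = -44*0 = 0)
w = 0
(w - 30)*V(J(-3, f)) = (0 - 30)*(-6) = -30*(-6) = 180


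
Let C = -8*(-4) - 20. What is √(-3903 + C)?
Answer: I*√3891 ≈ 62.378*I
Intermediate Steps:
C = 12 (C = 32 - 20 = 12)
√(-3903 + C) = √(-3903 + 12) = √(-3891) = I*√3891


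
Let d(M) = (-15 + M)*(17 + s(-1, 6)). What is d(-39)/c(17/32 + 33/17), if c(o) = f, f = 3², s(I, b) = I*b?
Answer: -66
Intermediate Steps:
f = 9
c(o) = 9
d(M) = -165 + 11*M (d(M) = (-15 + M)*(17 - 1*6) = (-15 + M)*(17 - 6) = (-15 + M)*11 = -165 + 11*M)
d(-39)/c(17/32 + 33/17) = (-165 + 11*(-39))/9 = (-165 - 429)*(⅑) = -594*⅑ = -66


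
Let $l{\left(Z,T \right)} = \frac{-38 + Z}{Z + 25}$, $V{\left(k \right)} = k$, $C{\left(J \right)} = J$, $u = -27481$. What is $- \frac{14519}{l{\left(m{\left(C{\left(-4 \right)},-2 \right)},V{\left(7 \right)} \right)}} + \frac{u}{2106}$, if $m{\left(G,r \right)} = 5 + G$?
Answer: $\frac{793985567}{77922} \approx 10189.0$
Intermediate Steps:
$l{\left(Z,T \right)} = \frac{-38 + Z}{25 + Z}$
$- \frac{14519}{l{\left(m{\left(C{\left(-4 \right)},-2 \right)},V{\left(7 \right)} \right)}} + \frac{u}{2106} = - \frac{14519}{\frac{1}{25 + \left(5 - 4\right)} \left(-38 + \left(5 - 4\right)\right)} - \frac{27481}{2106} = - \frac{14519}{\frac{1}{25 + 1} \left(-38 + 1\right)} - \frac{27481}{2106} = - \frac{14519}{\frac{1}{26} \left(-37\right)} - \frac{27481}{2106} = - \frac{14519}{- \frac{37}{26}} - \frac{27481}{2106} = \left(-14519\right) \left(- \frac{26}{37}\right) - \frac{27481}{2106} = \frac{377494}{37} - \frac{27481}{2106} = \frac{793985567}{77922}$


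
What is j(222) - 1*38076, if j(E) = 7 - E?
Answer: -38291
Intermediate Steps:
j(222) - 1*38076 = (7 - 1*222) - 1*38076 = (7 - 222) - 38076 = -215 - 38076 = -38291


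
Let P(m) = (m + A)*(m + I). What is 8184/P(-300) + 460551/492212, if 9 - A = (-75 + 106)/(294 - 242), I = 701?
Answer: 370121083371/427546804708 ≈ 0.86569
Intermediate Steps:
A = 437/52 (A = 9 - (-75 + 106)/(294 - 242) = 9 - 31/52 = 437/52 ≈ 8.4038)
P(m) = (701 + m)*(437/52 + m) (P(m) = (m + 437/52)*(m + 701) = (437/52 + m)*(701 + m) = (701 + m)*(437/52 + m))
8184/P(-300) + 460551/492212 = 8184/(306337/52 + (-300)**2 + (36889/52)*(-300)) + 460551/492212 = 8184/(306337/52 + 90000 - 2766675/13) + 460551*(1/492212) = 8184/(-6080363/52) + 65793/70316 = 8184*(-52/6080363) + 65793/70316 = -425568/6080363 + 65793/70316 = 370121083371/427546804708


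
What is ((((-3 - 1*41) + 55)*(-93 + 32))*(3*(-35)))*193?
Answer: 13597815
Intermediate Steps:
((((-3 - 1*41) + 55)*(-93 + 32))*(3*(-35)))*193 = ((((-3 - 41) + 55)*(-61))*(-105))*193 = (((-44 + 55)*(-61))*(-105))*193 = ((11*(-61))*(-105))*193 = -671*(-105)*193 = 70455*193 = 13597815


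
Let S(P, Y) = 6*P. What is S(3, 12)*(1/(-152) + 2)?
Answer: 2727/76 ≈ 35.882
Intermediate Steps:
S(3, 12)*(1/(-152) + 2) = (6*3)*(1/(-152) + 2) = 18*(-1/152 + 2) = 18*(303/152) = 2727/76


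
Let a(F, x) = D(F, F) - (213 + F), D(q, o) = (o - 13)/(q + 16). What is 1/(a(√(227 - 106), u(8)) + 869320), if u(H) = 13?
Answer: 27/23465590 ≈ 1.1506e-6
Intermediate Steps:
D(q, o) = (-13 + o)/(16 + q)
a(F, x) = -213 - F + (-13 + F)/(16 + F) (a(F, x) = (-13 + F)/(16 + F) - (213 + F) = (-13 + F)/(16 + F) + (-213 - F) = -213 - F + (-13 + F)/(16 + F))
1/(a(√(227 - 106), u(8)) + 869320) = 1/((-3421 - (√(227 - 106))² - 228*√(227 - 106))/(16 + √(227 - 106)) + 869320) = 1/((-3421 - (√121)² - 228*√121)/(16 + √121) + 869320) = 1/((-3421 - 1*11² - 228*11)/(16 + 11) + 869320) = 1/((-3421 - 1*121 - 2508)/27 + 869320) = 1/((-3421 - 121 - 2508)/27 + 869320) = 1/((1/27)*(-6050) + 869320) = 1/(-6050/27 + 869320) = 1/(23465590/27) = 27/23465590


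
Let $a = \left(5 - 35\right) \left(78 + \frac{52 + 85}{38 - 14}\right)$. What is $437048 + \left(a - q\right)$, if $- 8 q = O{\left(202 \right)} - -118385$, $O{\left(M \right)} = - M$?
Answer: $\frac{3594477}{8} \approx 4.4931 \cdot 10^{5}$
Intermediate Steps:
$q = - \frac{118183}{8}$ ($q = - \frac{\left(-1\right) 202 - -118385}{8} = - \frac{-202 + 118385}{8} = \left(- \frac{1}{8}\right) 118183 = - \frac{118183}{8} \approx -14773.0$)
$a = - \frac{10045}{4}$ ($a = \left(5 - 35\right) \left(78 + \frac{137}{24}\right) = - 30 \left(78 + 137 \cdot \frac{1}{24}\right) = - 30 \left(78 + \frac{137}{24}\right) = \left(-30\right) \frac{2009}{24} = - \frac{10045}{4} \approx -2511.3$)
$437048 + \left(a - q\right) = 437048 - - \frac{98093}{8} = 437048 + \left(- \frac{10045}{4} + \frac{118183}{8}\right) = 437048 + \frac{98093}{8} = \frac{3594477}{8}$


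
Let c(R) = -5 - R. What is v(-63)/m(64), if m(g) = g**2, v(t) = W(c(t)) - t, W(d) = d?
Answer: 121/4096 ≈ 0.029541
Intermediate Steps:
v(t) = -5 - 2*t (v(t) = (-5 - t) - t = -5 - 2*t)
v(-63)/m(64) = (-5 - 2*(-63))/(64**2) = (-5 + 126)/4096 = 121*(1/4096) = 121/4096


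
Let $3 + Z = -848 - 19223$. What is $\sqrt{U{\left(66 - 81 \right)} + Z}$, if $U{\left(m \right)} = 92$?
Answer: $i \sqrt{19982} \approx 141.36 i$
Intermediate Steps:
$Z = -20074$ ($Z = -3 - 20071 = -20074$)
$\sqrt{U{\left(66 - 81 \right)} + Z} = \sqrt{92 - 20074} = \sqrt{-19982} = i \sqrt{19982}$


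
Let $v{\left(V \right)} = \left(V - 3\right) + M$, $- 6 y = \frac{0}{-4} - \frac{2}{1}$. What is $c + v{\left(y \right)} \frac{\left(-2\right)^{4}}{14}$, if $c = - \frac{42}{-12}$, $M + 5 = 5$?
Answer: $\frac{19}{42} \approx 0.45238$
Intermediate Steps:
$M = 0$ ($M = -5 + 5 = 0$)
$y = \frac{1}{3}$ ($y = - \frac{\frac{0}{-4} - \frac{2}{1}}{6} = - \frac{0 \left(- \frac{1}{4}\right) - 2}{6} = - \frac{0 - 2}{6} = \left(- \frac{1}{6}\right) \left(-2\right) = \frac{1}{3} \approx 0.33333$)
$v{\left(V \right)} = -3 + V$ ($v{\left(V \right)} = \left(V - 3\right) + 0 = \left(-3 + V\right) + 0 = -3 + V$)
$c = \frac{7}{2}$ ($c = \left(-42\right) \left(- \frac{1}{12}\right) = \frac{7}{2} \approx 3.5$)
$c + v{\left(y \right)} \frac{\left(-2\right)^{4}}{14} = \frac{7}{2} + \left(-3 + \frac{1}{3}\right) \frac{\left(-2\right)^{4}}{14} = \frac{7}{2} - \frac{8 \cdot 16 \cdot \frac{1}{14}}{3} = \frac{7}{2} - \frac{64}{21} = \frac{19}{42}$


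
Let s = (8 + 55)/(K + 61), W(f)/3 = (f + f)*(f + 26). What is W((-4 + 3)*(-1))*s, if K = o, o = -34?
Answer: 378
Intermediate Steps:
W(f) = 6*f*(26 + f) (W(f) = 3*((f + f)*(f + 26)) = 3*((2*f)*(26 + f)) = 3*(2*f*(26 + f)) = 6*f*(26 + f))
K = -34
s = 7/3 (s = (8 + 55)/(-34 + 61) = 63/27 = 63*(1/27) = 7/3 ≈ 2.3333)
W((-4 + 3)*(-1))*s = (6*((-4 + 3)*(-1))*(26 + (-4 + 3)*(-1)))*(7/3) = (6*(-1*(-1))*(26 - 1*(-1)))*(7/3) = (6*1*(26 + 1))*(7/3) = (6*1*27)*(7/3) = 162*(7/3) = 378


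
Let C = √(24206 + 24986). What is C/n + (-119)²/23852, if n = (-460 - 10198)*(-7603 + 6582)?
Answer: 14161/23852 + √12298/5440909 ≈ 0.59372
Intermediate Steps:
C = 2*√12298 (C = √49192 = 2*√12298 ≈ 221.79)
n = 10881818 (n = -10658*(-1021) = 10881818)
C/n + (-119)²/23852 = (2*√12298)/10881818 + (-119)²/23852 = (2*√12298)*(1/10881818) + 14161*(1/23852) = √12298/5440909 + 14161/23852 = 14161/23852 + √12298/5440909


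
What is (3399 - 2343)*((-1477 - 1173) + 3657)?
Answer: 1063392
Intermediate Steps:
(3399 - 2343)*((-1477 - 1173) + 3657) = 1056*(-2650 + 3657) = 1056*1007 = 1063392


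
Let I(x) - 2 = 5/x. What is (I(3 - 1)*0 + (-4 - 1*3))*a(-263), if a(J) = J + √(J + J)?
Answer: 1841 - 7*I*√526 ≈ 1841.0 - 160.54*I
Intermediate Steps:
a(J) = J + √2*√J (a(J) = J + √(2*J) = J + √2*√J)
I(x) = 2 + 5/x
(I(3 - 1)*0 + (-4 - 1*3))*a(-263) = ((2 + 5/(3 - 1))*0 + (-4 - 1*3))*(-263 + √2*√(-263)) = ((2 + 5/2)*0 + (-4 - 3))*(-263 + √2*(I*√263)) = ((2 + 5*(½))*0 - 7)*(-263 + I*√526) = ((2 + 5/2)*0 - 7)*(-263 + I*√526) = ((9/2)*0 - 7)*(-263 + I*√526) = (0 - 7)*(-263 + I*√526) = -7*(-263 + I*√526) = 1841 - 7*I*√526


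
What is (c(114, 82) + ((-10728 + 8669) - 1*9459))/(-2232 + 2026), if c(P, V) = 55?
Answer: 11463/206 ≈ 55.646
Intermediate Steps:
(c(114, 82) + ((-10728 + 8669) - 1*9459))/(-2232 + 2026) = (55 + ((-10728 + 8669) - 1*9459))/(-2232 + 2026) = (55 + (-2059 - 9459))/(-206) = (55 - 11518)*(-1/206) = -11463*(-1/206) = 11463/206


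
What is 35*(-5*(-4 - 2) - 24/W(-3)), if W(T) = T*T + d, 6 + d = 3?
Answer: 910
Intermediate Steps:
d = -3 (d = -6 + 3 = -3)
W(T) = -3 + T**2 (W(T) = T*T - 3 = T**2 - 3 = -3 + T**2)
35*(-5*(-4 - 2) - 24/W(-3)) = 35*(-5*(-4 - 2) - 24/(-3 + (-3)**2)) = 35*(-5*(-6) - 24/(-3 + 9)) = 35*(30 - 24/6) = 35*(30 - 24*1/6) = 35*(30 - 4) = 35*26 = 910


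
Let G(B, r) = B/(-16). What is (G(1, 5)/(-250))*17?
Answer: 17/4000 ≈ 0.0042500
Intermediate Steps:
G(B, r) = -B/16 (G(B, r) = B*(-1/16) = -B/16)
(G(1, 5)/(-250))*17 = (-1/16*1/(-250))*17 = -1/16*(-1/250)*17 = (1/4000)*17 = 17/4000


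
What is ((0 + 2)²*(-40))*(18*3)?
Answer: -8640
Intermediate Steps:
((0 + 2)²*(-40))*(18*3) = (2²*(-40))*54 = (4*(-40))*54 = -160*54 = -8640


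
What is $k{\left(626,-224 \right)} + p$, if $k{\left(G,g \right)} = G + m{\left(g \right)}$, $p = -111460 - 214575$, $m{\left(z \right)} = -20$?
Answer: $-325429$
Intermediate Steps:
$p = -326035$
$k{\left(G,g \right)} = -20 + G$ ($k{\left(G,g \right)} = G - 20 = -20 + G$)
$k{\left(626,-224 \right)} + p = \left(-20 + 626\right) - 326035 = 606 - 326035 = -325429$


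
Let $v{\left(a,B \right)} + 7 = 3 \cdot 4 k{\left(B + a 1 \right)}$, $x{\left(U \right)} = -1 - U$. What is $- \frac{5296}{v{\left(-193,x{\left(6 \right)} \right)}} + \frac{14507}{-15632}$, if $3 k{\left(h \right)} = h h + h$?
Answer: $- \frac{2392199923}{2488504976} \approx -0.9613$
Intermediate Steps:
$k{\left(h \right)} = \frac{h}{3} + \frac{h^{2}}{3}$ ($k{\left(h \right)} = \frac{h h + h}{3} = \frac{h^{2} + h}{3} = \frac{h + h^{2}}{3} = \frac{h}{3} + \frac{h^{2}}{3}$)
$v{\left(a,B \right)} = -7 + 4 \left(B + a\right) \left(1 + B + a\right)$ ($v{\left(a,B \right)} = -7 + 3 \cdot 4 \frac{\left(B + a 1\right) \left(1 + \left(B + a 1\right)\right)}{3} = -7 + 12 \frac{\left(B + a\right) \left(1 + \left(B + a\right)\right)}{3} = -7 + 12 \frac{\left(B + a\right) \left(1 + B + a\right)}{3} = -7 + 4 \left(B + a\right) \left(1 + B + a\right)$)
$- \frac{5296}{v{\left(-193,x{\left(6 \right)} \right)}} + \frac{14507}{-15632} = - \frac{5296}{-7 + 4 \left(\left(-1 - 6\right) - 193\right) \left(1 - 7 - 193\right)} + \frac{14507}{-15632} = - \frac{5296}{-7 + 4 \left(\left(-1 - 6\right) - 193\right) \left(1 - 7 - 193\right)} + 14507 \left(- \frac{1}{15632}\right) = - \frac{5296}{-7 + 4 \left(-7 - 193\right) \left(1 - 7 - 193\right)} - \frac{14507}{15632} = - \frac{5296}{-7 + 4 \left(-200\right) \left(-199\right)} - \frac{14507}{15632} = - \frac{5296}{-7 + 159200} - \frac{14507}{15632} = - \frac{5296}{159193} - \frac{14507}{15632} = - \frac{2392199923}{2488504976}$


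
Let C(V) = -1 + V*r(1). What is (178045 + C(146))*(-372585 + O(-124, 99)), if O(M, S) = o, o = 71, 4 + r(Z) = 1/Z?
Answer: -66160721484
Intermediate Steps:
r(Z) = -4 + 1/Z
O(M, S) = 71
C(V) = -1 - 3*V (C(V) = -1 + V*(-4 + 1/1) = -1 + V*(-4 + 1) = -1 + V*(-3) = -1 - 3*V)
(178045 + C(146))*(-372585 + O(-124, 99)) = (178045 + (-1 - 3*146))*(-372585 + 71) = (178045 + (-1 - 438))*(-372514) = (178045 - 439)*(-372514) = 177606*(-372514) = -66160721484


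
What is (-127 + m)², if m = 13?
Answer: 12996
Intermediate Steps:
(-127 + m)² = (-127 + 13)² = (-114)² = 12996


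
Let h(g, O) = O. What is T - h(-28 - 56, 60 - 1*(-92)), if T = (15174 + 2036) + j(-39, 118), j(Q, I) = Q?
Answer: 17019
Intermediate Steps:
T = 17171 (T = (15174 + 2036) - 39 = 17210 - 39 = 17171)
T - h(-28 - 56, 60 - 1*(-92)) = 17171 - (60 - 1*(-92)) = 17171 - (60 + 92) = 17171 - 1*152 = 17171 - 152 = 17019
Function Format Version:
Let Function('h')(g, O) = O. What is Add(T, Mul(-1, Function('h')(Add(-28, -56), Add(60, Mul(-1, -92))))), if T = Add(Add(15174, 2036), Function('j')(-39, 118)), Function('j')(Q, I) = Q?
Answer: 17019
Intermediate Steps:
T = 17171 (T = Add(Add(15174, 2036), -39) = Add(17210, -39) = 17171)
Add(T, Mul(-1, Function('h')(Add(-28, -56), Add(60, Mul(-1, -92))))) = Add(17171, Mul(-1, Add(60, Mul(-1, -92)))) = Add(17171, Mul(-1, Add(60, 92))) = Add(17171, Mul(-1, 152)) = Add(17171, -152) = 17019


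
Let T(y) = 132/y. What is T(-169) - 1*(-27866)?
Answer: 4709222/169 ≈ 27865.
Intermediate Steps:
T(-169) - 1*(-27866) = 132/(-169) - 1*(-27866) = 132*(-1/169) + 27866 = -132/169 + 27866 = 4709222/169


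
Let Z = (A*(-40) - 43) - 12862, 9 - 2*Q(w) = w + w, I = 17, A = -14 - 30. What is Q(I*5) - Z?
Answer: 22129/2 ≈ 11065.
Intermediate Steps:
A = -44
Q(w) = 9/2 - w (Q(w) = 9/2 - (w + w)/2 = 9/2 - w)
Z = -11145 (Z = (-44*(-40) - 43) - 12862 = (1760 - 43) - 12862 = 1717 - 12862 = -11145)
Q(I*5) - Z = (9/2 - 17*5) - 1*(-11145) = (9/2 - 1*85) + 11145 = (9/2 - 85) + 11145 = -161/2 + 11145 = 22129/2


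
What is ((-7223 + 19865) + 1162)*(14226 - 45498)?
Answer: -431678688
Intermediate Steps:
((-7223 + 19865) + 1162)*(14226 - 45498) = (12642 + 1162)*(-31272) = 13804*(-31272) = -431678688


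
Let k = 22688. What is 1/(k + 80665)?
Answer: 1/103353 ≈ 9.6756e-6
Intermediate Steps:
1/(k + 80665) = 1/(22688 + 80665) = 1/103353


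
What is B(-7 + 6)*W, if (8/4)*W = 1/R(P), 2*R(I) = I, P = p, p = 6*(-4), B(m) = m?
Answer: 1/24 ≈ 0.041667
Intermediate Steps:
p = -24
P = -24
R(I) = I/2
W = -1/24 (W = 1/(2*(((½)*(-24)))) = (½)/(-12) = (½)*(-1/12) = -1/24 ≈ -0.041667)
B(-7 + 6)*W = (-7 + 6)*(-1/24) = -1*(-1/24) = 1/24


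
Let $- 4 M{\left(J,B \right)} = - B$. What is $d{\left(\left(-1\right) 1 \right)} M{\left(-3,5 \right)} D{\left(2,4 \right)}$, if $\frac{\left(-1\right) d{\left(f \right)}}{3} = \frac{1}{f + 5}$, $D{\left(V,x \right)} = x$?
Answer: $- \frac{15}{4} \approx -3.75$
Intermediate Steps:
$d{\left(f \right)} = - \frac{3}{5 + f}$ ($d{\left(f \right)} = - \frac{3}{f + 5} = - \frac{3}{5 + f}$)
$M{\left(J,B \right)} = \frac{B}{4}$ ($M{\left(J,B \right)} = - \frac{\left(-1\right) B}{4} = \frac{B}{4}$)
$d{\left(\left(-1\right) 1 \right)} M{\left(-3,5 \right)} D{\left(2,4 \right)} = - \frac{3}{5 - 1} \cdot \frac{1}{4} \cdot 5 \cdot 4 = - \frac{3}{5 - 1} \cdot \frac{5}{4} \cdot 4 = - \frac{3}{4} \cdot \frac{5}{4} \cdot 4 = \left(-3\right) \frac{1}{4} \cdot \frac{5}{4} \cdot 4 = \left(- \frac{3}{4}\right) \frac{5}{4} \cdot 4 = \left(- \frac{15}{16}\right) 4 = - \frac{15}{4}$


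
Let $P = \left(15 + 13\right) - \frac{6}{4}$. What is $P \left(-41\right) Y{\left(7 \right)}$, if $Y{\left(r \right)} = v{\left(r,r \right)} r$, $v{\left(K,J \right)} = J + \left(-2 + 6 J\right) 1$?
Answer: $- \frac{714917}{2} \approx -3.5746 \cdot 10^{5}$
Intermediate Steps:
$v{\left(K,J \right)} = -2 + 7 J$ ($v{\left(K,J \right)} = J + \left(-2 + 6 J\right) = -2 + 7 J$)
$Y{\left(r \right)} = r \left(-2 + 7 r\right)$ ($Y{\left(r \right)} = \left(-2 + 7 r\right) r = r \left(-2 + 7 r\right)$)
$P = \frac{53}{2}$ ($P = 28 - \frac{3}{2} = \frac{53}{2} \approx 26.5$)
$P \left(-41\right) Y{\left(7 \right)} = \frac{53}{2} \left(-41\right) 7 \left(-2 + 7 \cdot 7\right) = - \frac{2173 \cdot 7 \left(-2 + 49\right)}{2} = - \frac{2173 \cdot 7 \cdot 47}{2} = \left(- \frac{2173}{2}\right) 329 = - \frac{714917}{2}$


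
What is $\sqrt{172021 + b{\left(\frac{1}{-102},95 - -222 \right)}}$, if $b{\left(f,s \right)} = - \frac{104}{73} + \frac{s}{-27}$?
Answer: $\frac{41 \sqrt{44168358}}{657} \approx 414.74$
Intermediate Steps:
$b{\left(f,s \right)} = - \frac{104}{73} - \frac{s}{27}$ ($b{\left(f,s \right)} = \left(-104\right) \frac{1}{73} + s \left(- \frac{1}{27}\right) = - \frac{104}{73} - \frac{s}{27}$)
$\sqrt{172021 + b{\left(\frac{1}{-102},95 - -222 \right)}} = \sqrt{172021 - \left(\frac{104}{73} + \frac{95 - -222}{27}\right)} = \sqrt{172021 - \left(\frac{104}{73} + \frac{95 + 222}{27}\right)} = \sqrt{172021 - \frac{25949}{1971}} = \sqrt{\frac{339027442}{1971}} = \frac{41 \sqrt{44168358}}{657}$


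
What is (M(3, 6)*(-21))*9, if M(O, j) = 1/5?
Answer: -189/5 ≈ -37.800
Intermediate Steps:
M(O, j) = ⅕
(M(3, 6)*(-21))*9 = ((⅕)*(-21))*9 = -21/5*9 = -189/5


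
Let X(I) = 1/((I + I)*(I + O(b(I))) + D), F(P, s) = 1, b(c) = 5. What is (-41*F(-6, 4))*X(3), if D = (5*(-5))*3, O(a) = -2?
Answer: 41/69 ≈ 0.59420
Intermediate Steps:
D = -75 (D = -25*3 = -75)
X(I) = 1/(-75 + 2*I*(-2 + I)) (X(I) = 1/((I + I)*(I - 2) - 75) = 1/((2*I)*(-2 + I) - 75) = 1/(2*I*(-2 + I) - 75) = 1/(-75 + 2*I*(-2 + I)))
(-41*F(-6, 4))*X(3) = (-41*1)/(-75 - 4*3 + 2*3**2) = -41/(-75 - 12 + 2*9) = -41/(-75 - 12 + 18) = -41/(-69) = -41*(-1/69) = 41/69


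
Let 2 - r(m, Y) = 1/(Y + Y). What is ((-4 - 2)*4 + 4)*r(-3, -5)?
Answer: -42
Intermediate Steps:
r(m, Y) = 2 - 1/(2*Y) (r(m, Y) = 2 - 1/(Y + Y) = 2 - 1/(2*Y))
((-4 - 2)*4 + 4)*r(-3, -5) = ((-4 - 2)*4 + 4)*(2 - ½/(-5)) = (-6*4 + 4)*(2 - ½*(-⅕)) = (-24 + 4)*(2 + ⅒) = -20*21/10 = -42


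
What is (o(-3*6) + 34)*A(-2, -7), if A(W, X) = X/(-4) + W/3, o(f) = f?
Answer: 52/3 ≈ 17.333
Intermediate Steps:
A(W, X) = -X/4 + W/3 (A(W, X) = X*(-¼) + W*(⅓) = -X/4 + W/3)
(o(-3*6) + 34)*A(-2, -7) = (-3*6 + 34)*(-¼*(-7) + (⅓)*(-2)) = (-18 + 34)*(7/4 - ⅔) = 16*(13/12) = 52/3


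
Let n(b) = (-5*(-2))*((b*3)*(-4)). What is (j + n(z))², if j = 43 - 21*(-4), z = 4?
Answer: 124609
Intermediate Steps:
n(b) = -120*b (n(b) = 10*((3*b)*(-4)) = 10*(-12*b) = -120*b)
j = 127 (j = 43 - 1*(-84) = 43 + 84 = 127)
(j + n(z))² = (127 - 120*4)² = (127 - 480)² = (-353)² = 124609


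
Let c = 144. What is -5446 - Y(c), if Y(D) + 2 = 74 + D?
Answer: -5662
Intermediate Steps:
Y(D) = 72 + D (Y(D) = -2 + (74 + D) = 72 + D)
-5446 - Y(c) = -5446 - (72 + 144) = -5446 - 1*216 = -5446 - 216 = -5662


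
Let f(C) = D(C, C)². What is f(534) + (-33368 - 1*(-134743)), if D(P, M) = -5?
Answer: 101400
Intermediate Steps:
f(C) = 25 (f(C) = (-5)² = 25)
f(534) + (-33368 - 1*(-134743)) = 25 + (-33368 - 1*(-134743)) = 25 + (-33368 + 134743) = 25 + 101375 = 101400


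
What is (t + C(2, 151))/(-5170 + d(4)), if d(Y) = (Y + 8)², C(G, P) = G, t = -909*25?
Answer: 22723/5026 ≈ 4.5211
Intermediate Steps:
t = -22725
d(Y) = (8 + Y)²
(t + C(2, 151))/(-5170 + d(4)) = (-22725 + 2)/(-5170 + (8 + 4)²) = -22723/(-5170 + 12²) = -22723/(-5170 + 144) = -22723/(-5026) = -22723*(-1/5026) = 22723/5026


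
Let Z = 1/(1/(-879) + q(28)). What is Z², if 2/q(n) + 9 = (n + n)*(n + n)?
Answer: 7554983368689/1874161 ≈ 4.0311e+6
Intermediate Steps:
q(n) = 2/(-9 + 4*n²) (q(n) = 2/(-9 + (n + n)*(n + n)) = 2/(-9 + (2*n)*(2*n)) = 2/(-9 + 4*n²))
Z = -2748633/1369 (Z = 1/(1/(-879) + 2/(-9 + 4*28²)) = 1/(-1/879 + 2/(-9 + 4*784)) = 1/(-1/879 + 2/(-9 + 3136)) = 1/(-1/879 + 2/3127) = 1/(-1369/2748633) = -2748633/1369 ≈ -2007.8)
Z² = (-2748633/1369)² = 7554983368689/1874161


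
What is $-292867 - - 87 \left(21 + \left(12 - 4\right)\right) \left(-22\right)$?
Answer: $-348373$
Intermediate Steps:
$-292867 - - 87 \left(21 + \left(12 - 4\right)\right) \left(-22\right) = -292867 - - 87 \left(21 + 8\right) \left(-22\right) = -292867 - - 87 \cdot 29 \left(-22\right) = -292867 - \left(-87\right) \left(-638\right) = -292867 - 55506 = -348373$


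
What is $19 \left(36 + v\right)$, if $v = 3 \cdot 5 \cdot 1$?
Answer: $969$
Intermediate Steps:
$v = 15$ ($v = 15 \cdot 1 = 15$)
$19 \left(36 + v\right) = 19 \left(36 + 15\right) = 19 \cdot 51 = 969$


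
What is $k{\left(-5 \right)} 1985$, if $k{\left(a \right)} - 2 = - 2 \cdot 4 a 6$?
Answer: $480370$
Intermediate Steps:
$k{\left(a \right)} = 2 - 48 a$ ($k{\left(a \right)} = 2 + - 2 \cdot 4 a 6 = 2 + - 8 a 6 = 2 - 48 a$)
$k{\left(-5 \right)} 1985 = \left(2 - -240\right) 1985 = \left(2 + 240\right) 1985 = 242 \cdot 1985 = 480370$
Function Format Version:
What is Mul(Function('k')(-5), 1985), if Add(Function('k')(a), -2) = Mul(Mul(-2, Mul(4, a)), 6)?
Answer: 480370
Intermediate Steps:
Function('k')(a) = Add(2, Mul(-48, a)) (Function('k')(a) = Add(2, Mul(Mul(-2, Mul(4, a)), 6)) = Add(2, Mul(Mul(-8, a), 6)) = Add(2, Mul(-48, a)))
Mul(Function('k')(-5), 1985) = Mul(Add(2, Mul(-48, -5)), 1985) = Mul(Add(2, 240), 1985) = Mul(242, 1985) = 480370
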